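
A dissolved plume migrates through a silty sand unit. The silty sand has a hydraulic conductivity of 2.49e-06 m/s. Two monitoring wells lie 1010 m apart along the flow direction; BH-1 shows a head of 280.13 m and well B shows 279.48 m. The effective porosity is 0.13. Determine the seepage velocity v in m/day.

Convert K: 2.49e-06 m/s × 86400 = 0.2151 m/day.
Hydraulic gradient i = (280.13 − 279.48) / 1010 = 0.65 / 1010 = 0.0006436.
Darcy flux q = K · i = 0.2151 × 0.0006436 = 0.0001385 m/day.
Seepage velocity v = q / n_e = 0.0001385 / 0.13 = 0.001065 m/day.

0.00107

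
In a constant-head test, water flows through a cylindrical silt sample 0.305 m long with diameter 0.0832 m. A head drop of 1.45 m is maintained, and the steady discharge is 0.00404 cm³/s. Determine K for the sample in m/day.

0.0135

Cross-sectional area A = π·(d/2)² = π × (0.0832/2)² = 0.005437 m².
Convert discharge: 0.00404 cm³/s = 4.040e-09 m³/s.
Darcy's law rearranged: K = Q·L / (A·Δh) = 4.040e-09 × 0.305 / (0.005437 × 1.45) = 1.563e-07 m/s = 0.01350 m/day.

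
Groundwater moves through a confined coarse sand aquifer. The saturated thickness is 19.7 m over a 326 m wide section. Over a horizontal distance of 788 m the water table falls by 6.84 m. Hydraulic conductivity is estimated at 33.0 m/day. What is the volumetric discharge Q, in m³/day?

1840

Cross-sectional area A = 326 × 19.7 = 6422 m².
Hydraulic gradient i = Δh / L = 6.84 / 788 = 0.008680.
Darcy's law: Q = K · A · i = 33.00 × 6422 × 0.008680 = 1840 m³/day.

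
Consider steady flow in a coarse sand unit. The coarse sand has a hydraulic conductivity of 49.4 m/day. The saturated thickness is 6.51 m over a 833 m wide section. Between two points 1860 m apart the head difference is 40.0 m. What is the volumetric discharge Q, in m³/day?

5760

Cross-sectional area A = 833 × 6.51 = 5423 m².
Hydraulic gradient i = Δh / L = 40.0 / 1860 = 0.02151.
Darcy's law: Q = K · A · i = 49.40 × 5423 × 0.02151 = 5761 m³/day.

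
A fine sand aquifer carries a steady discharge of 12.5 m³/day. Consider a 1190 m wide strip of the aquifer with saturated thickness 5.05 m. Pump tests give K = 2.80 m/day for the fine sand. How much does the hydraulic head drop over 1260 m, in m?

0.936

Cross-sectional area A = 1190 × 5.05 = 6010 m².
From Q = K·A·i, i = Q / (K·A) = 12.5 / (2.800 × 6010) = 0.0007429.
Head loss Δh = i · L = 0.0007429 × 1260 = 0.9360 m.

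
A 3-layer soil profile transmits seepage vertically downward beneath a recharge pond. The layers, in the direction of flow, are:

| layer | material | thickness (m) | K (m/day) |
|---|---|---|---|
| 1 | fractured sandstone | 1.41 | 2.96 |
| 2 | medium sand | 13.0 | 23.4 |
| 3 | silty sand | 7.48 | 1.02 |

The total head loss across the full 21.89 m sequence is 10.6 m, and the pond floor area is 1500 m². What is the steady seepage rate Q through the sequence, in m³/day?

1900

Flow is perpendicular to layering, so the layers act in series and the equivalent K is the thickness-weighted harmonic mean.
Total thickness L = 1.41 + 13.0 + 7.48 = 21.89 m.
Σ(b_i/K_i) = 1.41/2.96 + 13.0/23.4 + 7.48/1.02 = 8.365 d.
K_eq = L / Σ(b_i/K_i) = 21.89 / 8.365 = 2.617 m/day.
Q = K_eq · A · (Δh/L) = 2.617 × 1500 × (10.6/21.89) = 1901 m³/day.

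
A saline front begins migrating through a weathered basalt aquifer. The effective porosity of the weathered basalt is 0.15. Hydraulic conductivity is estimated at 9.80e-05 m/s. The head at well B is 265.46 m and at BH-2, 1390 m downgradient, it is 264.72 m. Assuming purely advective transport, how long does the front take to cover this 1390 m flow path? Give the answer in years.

127

Convert K: 9.80e-05 m/s × 86400 = 8.467 m/day.
Hydraulic gradient i = (265.46 − 264.72) / 1390 = 0.74 / 1390 = 0.0005324.
Darcy flux q = K · i = 8.467 × 0.0005324 = 0.004508 m/day.
Seepage velocity v = q / n_e = 0.004508 / 0.15 = 0.03005 m/day.
Travel time t = L / v = 1390 / 0.03005 = 46254 days = 126.6 years.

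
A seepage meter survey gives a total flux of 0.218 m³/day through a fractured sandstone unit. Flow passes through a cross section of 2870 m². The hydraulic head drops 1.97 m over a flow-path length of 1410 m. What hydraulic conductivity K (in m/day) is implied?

Hydraulic gradient i = Δh / L = 1.97 / 1410 = 0.001397.
From Q = K·A·i, K = Q / (A·i) = 0.218 / (2870 × 0.001397) = 0.05437 m/day.

0.0544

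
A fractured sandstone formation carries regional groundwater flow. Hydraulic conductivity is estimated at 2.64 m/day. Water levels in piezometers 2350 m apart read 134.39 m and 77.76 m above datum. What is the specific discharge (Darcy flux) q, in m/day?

0.0636

Hydraulic gradient i = (134.39 − 77.76) / 2350 = 56.63 / 2350 = 0.02410.
Specific discharge q = K · i = 2.640 × 0.02410 = 0.06362 m/day.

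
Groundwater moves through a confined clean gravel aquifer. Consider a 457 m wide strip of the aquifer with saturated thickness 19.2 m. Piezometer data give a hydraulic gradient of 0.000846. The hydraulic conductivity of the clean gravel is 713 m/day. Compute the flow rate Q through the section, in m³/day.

5290

Cross-sectional area A = 457 × 19.2 = 8774 m².
Hydraulic gradient i = 0.000846.
Darcy's law: Q = K · A · i = 713.0 × 8774 × 0.0008460 = 5293 m³/day.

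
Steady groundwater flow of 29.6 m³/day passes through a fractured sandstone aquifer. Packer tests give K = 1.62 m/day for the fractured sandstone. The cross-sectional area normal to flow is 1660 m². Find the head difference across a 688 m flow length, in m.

7.57

From Q = K·A·i, i = Q / (K·A) = 29.6 / (1.620 × 1660) = 0.01101.
Head loss Δh = i · L = 0.01101 × 688 = 7.573 m.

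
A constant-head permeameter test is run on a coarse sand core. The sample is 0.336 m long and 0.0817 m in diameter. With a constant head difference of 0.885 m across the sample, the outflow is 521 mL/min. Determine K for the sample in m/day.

Cross-sectional area A = π·(d/2)² = π × (0.0817/2)² = 0.005242 m².
Convert discharge: 521 mL/min = 8.683e-06 m³/s.
Darcy's law rearranged: K = Q·L / (A·Δh) = 8.683e-06 × 0.336 / (0.005242 × 0.885) = 0.0006289 m/s = 54.33 m/day.

54.3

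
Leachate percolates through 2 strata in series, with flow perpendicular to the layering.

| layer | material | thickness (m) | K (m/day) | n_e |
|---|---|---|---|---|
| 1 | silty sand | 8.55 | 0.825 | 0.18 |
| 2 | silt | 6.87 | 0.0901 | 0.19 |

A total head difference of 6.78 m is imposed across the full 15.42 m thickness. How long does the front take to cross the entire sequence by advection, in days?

With flow normal to the layers, continuity requires the same specific discharge q through every layer.
Σ(b_i/K_i) = 8.55/0.825 + 6.87/0.0901 = 86.61 d.
q = Δh / Σ(b_i/K_i) = 6.78 / 86.61 = 0.07828 m/day.
In each layer the seepage velocity is v_i = q/n_i, so the layer transit time is t_i = b_i·n_i / q:
  layer 1 (silty sand): t_1 = 8.55 × 0.18 / 0.07828 = 19.66 d
  layer 2 (silt): t_2 = 6.87 × 0.19 / 0.07828 = 16.67 d
Total t = Σ t_i = 36.33 days.

36.3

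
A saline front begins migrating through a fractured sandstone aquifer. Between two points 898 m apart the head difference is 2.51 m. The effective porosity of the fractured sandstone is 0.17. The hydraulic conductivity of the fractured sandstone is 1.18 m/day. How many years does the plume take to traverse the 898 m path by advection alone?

127

Hydraulic gradient i = Δh / L = 2.51 / 898 = 0.002795.
Darcy flux q = K · i = 1.180 × 0.002795 = 0.003298 m/day.
Seepage velocity v = q / n_e = 0.003298 / 0.17 = 0.01940 m/day.
Travel time t = L / v = 898 / 0.01940 = 46286 days = 126.7 years.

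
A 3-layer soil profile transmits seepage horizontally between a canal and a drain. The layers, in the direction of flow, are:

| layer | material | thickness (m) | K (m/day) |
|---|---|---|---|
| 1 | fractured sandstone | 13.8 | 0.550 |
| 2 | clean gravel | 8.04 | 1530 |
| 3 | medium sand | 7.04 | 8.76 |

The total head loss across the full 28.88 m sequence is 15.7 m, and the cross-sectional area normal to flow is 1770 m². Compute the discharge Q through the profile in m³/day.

1070

Flow is perpendicular to layering, so the layers act in series and the equivalent K is the thickness-weighted harmonic mean.
Total thickness L = 13.8 + 8.04 + 7.04 = 28.88 m.
Σ(b_i/K_i) = 13.8/0.550 + 8.04/1530 + 7.04/8.76 = 25.90 d.
K_eq = L / Σ(b_i/K_i) = 28.88 / 25.90 = 1.115 m/day.
Q = K_eq · A · (Δh/L) = 1.115 × 1770 × (15.7/28.88) = 1073 m³/day.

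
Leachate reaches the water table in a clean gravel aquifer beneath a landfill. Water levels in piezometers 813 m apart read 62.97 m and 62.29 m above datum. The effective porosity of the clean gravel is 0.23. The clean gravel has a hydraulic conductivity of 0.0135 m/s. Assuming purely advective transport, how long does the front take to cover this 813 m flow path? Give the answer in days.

192

Convert K: 0.0135 m/s × 86400 = 1166 m/day.
Hydraulic gradient i = (62.97 − 62.29) / 813 = 0.68 / 813 = 0.0008364.
Darcy flux q = K · i = 1166 × 0.0008364 = 0.9756 m/day.
Seepage velocity v = q / n_e = 0.9756 / 0.23 = 4.242 m/day.
Travel time t = L / v = 813 / 4.242 = 191.7 days.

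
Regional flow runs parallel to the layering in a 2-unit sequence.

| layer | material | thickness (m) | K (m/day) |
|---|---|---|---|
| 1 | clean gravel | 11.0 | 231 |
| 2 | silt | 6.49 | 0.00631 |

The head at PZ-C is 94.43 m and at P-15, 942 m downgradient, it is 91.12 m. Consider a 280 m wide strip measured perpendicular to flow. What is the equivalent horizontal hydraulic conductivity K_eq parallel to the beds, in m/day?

145

Flow is parallel to layering, so each bed carries its own Darcy discharge and the transmissivities add.
Σ(K_i·b_i) = 231×11.0 + 0.00631×6.49 = 2541 m²/day.
Total thickness b = 17.49 m, so K_eq = Σ(K_i·b_i)/b = 145.3 m/day.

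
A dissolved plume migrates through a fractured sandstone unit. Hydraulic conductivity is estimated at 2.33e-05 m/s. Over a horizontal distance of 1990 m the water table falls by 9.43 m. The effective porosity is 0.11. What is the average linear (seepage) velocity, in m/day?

Convert K: 2.33e-05 m/s × 86400 = 2.013 m/day.
Hydraulic gradient i = Δh / L = 9.43 / 1990 = 0.004739.
Darcy flux q = K · i = 2.013 × 0.004739 = 0.009540 m/day.
Seepage velocity v = q / n_e = 0.009540 / 0.11 = 0.08672 m/day.

0.0867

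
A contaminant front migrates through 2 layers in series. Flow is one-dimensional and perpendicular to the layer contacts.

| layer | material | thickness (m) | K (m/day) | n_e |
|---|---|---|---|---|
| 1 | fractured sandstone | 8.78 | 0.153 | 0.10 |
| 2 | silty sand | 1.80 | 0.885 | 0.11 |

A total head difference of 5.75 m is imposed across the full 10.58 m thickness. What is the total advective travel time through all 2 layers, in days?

11.1

With flow normal to the layers, continuity requires the same specific discharge q through every layer.
Σ(b_i/K_i) = 8.78/0.153 + 1.80/0.885 = 59.42 d.
q = Δh / Σ(b_i/K_i) = 5.75 / 59.42 = 0.09677 m/day.
In each layer the seepage velocity is v_i = q/n_i, so the layer transit time is t_i = b_i·n_i / q:
  layer 1 (fractured sandstone): t_1 = 8.78 × 0.10 / 0.09677 = 9.073 d
  layer 2 (silty sand): t_2 = 1.80 × 0.11 / 0.09677 = 2.046 d
Total t = Σ t_i = 11.12 days.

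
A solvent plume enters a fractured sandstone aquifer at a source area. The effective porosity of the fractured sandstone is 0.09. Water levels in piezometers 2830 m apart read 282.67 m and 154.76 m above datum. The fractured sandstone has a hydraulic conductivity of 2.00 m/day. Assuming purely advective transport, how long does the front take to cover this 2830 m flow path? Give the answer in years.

7.71

Hydraulic gradient i = (282.67 − 154.76) / 2830 = 127.91 / 2830 = 0.04520.
Darcy flux q = K · i = 2.000 × 0.04520 = 0.09040 m/day.
Seepage velocity v = q / n_e = 0.09040 / 0.09 = 1.004 m/day.
Travel time t = L / v = 2830 / 1.004 = 2818 days = 7.714 years.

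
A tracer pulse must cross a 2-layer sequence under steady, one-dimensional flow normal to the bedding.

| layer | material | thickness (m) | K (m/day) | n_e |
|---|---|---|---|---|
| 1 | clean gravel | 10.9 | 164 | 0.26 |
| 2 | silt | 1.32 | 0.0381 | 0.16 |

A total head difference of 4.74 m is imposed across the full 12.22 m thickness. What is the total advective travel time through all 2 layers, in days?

22.3

With flow normal to the layers, continuity requires the same specific discharge q through every layer.
Σ(b_i/K_i) = 10.9/164 + 1.32/0.0381 = 34.71 d.
q = Δh / Σ(b_i/K_i) = 4.74 / 34.71 = 0.1366 m/day.
In each layer the seepage velocity is v_i = q/n_i, so the layer transit time is t_i = b_i·n_i / q:
  layer 1 (clean gravel): t_1 = 10.9 × 0.26 / 0.1366 = 20.75 d
  layer 2 (silt): t_2 = 1.32 × 0.16 / 0.1366 = 1.547 d
Total t = Σ t_i = 22.30 days.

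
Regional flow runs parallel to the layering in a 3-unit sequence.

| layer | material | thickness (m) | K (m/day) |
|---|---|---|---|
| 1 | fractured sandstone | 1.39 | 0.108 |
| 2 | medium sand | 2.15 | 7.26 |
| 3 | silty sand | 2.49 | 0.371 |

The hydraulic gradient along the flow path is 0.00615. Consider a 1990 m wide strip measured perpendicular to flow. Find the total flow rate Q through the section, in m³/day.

Flow is parallel to layering, so each bed carries its own Darcy discharge and the transmissivities add.
Σ(K_i·b_i) = 0.108×1.39 + 7.26×2.15 + 0.371×2.49 = 16.68 m²/day.
Hydraulic gradient i = 0.00615.
Q = Σ(K_i·b_i) · W · i = 16.68 × 1990 × 0.006150 = 204.2 m³/day.

204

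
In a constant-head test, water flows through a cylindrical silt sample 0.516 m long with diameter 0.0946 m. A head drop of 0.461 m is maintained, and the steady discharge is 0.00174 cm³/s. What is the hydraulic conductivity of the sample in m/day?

Cross-sectional area A = π·(d/2)² = π × (0.0946/2)² = 0.007029 m².
Convert discharge: 0.00174 cm³/s = 1.740e-09 m³/s.
Darcy's law rearranged: K = Q·L / (A·Δh) = 1.740e-09 × 0.516 / (0.007029 × 0.461) = 2.771e-07 m/s = 0.02394 m/day.

0.0239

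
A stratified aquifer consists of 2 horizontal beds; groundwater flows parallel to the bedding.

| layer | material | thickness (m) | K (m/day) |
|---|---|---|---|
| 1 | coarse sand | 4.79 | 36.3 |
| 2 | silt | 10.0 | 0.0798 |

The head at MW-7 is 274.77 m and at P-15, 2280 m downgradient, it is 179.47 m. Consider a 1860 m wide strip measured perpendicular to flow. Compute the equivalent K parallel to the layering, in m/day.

11.8

Flow is parallel to layering, so each bed carries its own Darcy discharge and the transmissivities add.
Σ(K_i·b_i) = 36.3×4.79 + 0.0798×10.0 = 174.7 m²/day.
Total thickness b = 14.79 m, so K_eq = Σ(K_i·b_i)/b = 11.81 m/day.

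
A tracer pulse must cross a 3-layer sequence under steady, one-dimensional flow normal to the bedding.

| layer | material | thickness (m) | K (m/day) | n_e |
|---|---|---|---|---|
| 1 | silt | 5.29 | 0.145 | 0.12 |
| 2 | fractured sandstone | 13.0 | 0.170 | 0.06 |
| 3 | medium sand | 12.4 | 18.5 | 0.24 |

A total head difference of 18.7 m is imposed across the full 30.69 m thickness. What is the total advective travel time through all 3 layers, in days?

With flow normal to the layers, continuity requires the same specific discharge q through every layer.
Σ(b_i/K_i) = 5.29/0.145 + 13.0/0.170 + 12.4/18.5 = 113.6 d.
q = Δh / Σ(b_i/K_i) = 18.7 / 113.6 = 0.1646 m/day.
In each layer the seepage velocity is v_i = q/n_i, so the layer transit time is t_i = b_i·n_i / q:
  layer 1 (silt): t_1 = 5.29 × 0.12 / 0.1646 = 3.857 d
  layer 2 (fractured sandstone): t_2 = 13.0 × 0.06 / 0.1646 = 4.739 d
  layer 3 (medium sand): t_3 = 12.4 × 0.24 / 0.1646 = 18.08 d
Total t = Σ t_i = 26.68 days.

26.7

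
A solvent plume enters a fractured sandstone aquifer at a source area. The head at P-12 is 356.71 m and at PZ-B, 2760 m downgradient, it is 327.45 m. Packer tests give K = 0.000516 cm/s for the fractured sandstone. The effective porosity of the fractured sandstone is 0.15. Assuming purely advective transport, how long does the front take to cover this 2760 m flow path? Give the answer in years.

Convert K: 0.000516 cm/s × 864 = 0.4458 m/day.
Hydraulic gradient i = (356.71 − 327.45) / 2760 = 29.26 / 2760 = 0.01060.
Darcy flux q = K · i = 0.4458 × 0.01060 = 0.004726 m/day.
Seepage velocity v = q / n_e = 0.004726 / 0.15 = 0.03151 m/day.
Travel time t = L / v = 2760 / 0.03151 = 87593 days = 239.8 years.

240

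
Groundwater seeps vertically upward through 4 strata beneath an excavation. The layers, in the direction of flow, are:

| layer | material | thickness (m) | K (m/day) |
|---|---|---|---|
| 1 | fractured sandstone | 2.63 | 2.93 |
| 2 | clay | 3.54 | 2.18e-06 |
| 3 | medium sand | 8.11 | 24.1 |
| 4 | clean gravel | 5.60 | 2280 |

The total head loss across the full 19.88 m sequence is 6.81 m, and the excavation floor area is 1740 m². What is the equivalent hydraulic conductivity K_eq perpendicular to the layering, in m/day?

1.22e-05

Flow is perpendicular to layering, so the layers act in series and the equivalent K is the thickness-weighted harmonic mean.
Total thickness L = 2.63 + 3.54 + 8.11 + 5.60 = 19.88 m.
Σ(b_i/K_i) = 2.63/2.93 + 3.54/2.18e-06 + 8.11/24.1 + 5.60/2280 = 1.624e+06 d.
K_eq = L / Σ(b_i/K_i) = 19.88 / 1.624e+06 = 1.224e-05 m/day.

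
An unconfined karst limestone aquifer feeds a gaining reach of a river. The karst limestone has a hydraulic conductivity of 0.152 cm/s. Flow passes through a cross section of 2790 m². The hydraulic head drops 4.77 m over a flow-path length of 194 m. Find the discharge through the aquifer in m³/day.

9010

Convert K: 0.152 cm/s × 864 = 131.3 m/day.
Hydraulic gradient i = Δh / L = 4.77 / 194 = 0.02459.
Darcy's law: Q = K · A · i = 131.3 × 2790 × 0.02459 = 9009 m³/day.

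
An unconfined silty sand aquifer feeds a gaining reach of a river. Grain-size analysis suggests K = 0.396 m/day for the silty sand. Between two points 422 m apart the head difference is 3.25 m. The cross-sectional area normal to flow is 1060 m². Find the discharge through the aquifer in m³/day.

3.23

Hydraulic gradient i = Δh / L = 3.25 / 422 = 0.007701.
Darcy's law: Q = K · A · i = 0.3960 × 1060 × 0.007701 = 3.233 m³/day.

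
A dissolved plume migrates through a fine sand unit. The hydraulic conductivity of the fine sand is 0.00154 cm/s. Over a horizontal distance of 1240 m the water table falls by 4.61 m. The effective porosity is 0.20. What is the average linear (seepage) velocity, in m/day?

0.0247

Convert K: 0.00154 cm/s × 864 = 1.331 m/day.
Hydraulic gradient i = Δh / L = 4.61 / 1240 = 0.003718.
Darcy flux q = K · i = 1.331 × 0.003718 = 0.004947 m/day.
Seepage velocity v = q / n_e = 0.004947 / 0.20 = 0.02473 m/day.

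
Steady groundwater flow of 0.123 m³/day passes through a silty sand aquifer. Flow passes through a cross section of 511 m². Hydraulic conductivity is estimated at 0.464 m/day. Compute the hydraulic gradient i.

From Q = K·A·i, i = Q / (K·A) = 0.123 / (0.4640 × 511.0) = 0.0005188.

0.000519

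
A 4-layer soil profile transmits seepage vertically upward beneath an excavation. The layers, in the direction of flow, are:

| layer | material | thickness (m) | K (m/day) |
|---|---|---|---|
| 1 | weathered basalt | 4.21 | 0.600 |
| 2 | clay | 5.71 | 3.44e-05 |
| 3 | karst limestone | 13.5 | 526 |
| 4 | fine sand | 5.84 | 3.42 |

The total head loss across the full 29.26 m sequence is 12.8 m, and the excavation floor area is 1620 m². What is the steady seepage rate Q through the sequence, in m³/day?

Flow is perpendicular to layering, so the layers act in series and the equivalent K is the thickness-weighted harmonic mean.
Total thickness L = 4.21 + 5.71 + 13.5 + 5.84 = 29.26 m.
Σ(b_i/K_i) = 4.21/0.600 + 5.71/3.44e-05 + 13.5/526 + 5.84/3.42 = 1.660e+05 d.
K_eq = L / Σ(b_i/K_i) = 29.26 / 1.660e+05 = 0.0001763 m/day.
Q = K_eq · A · (Δh/L) = 0.0001763 × 1620 × (12.8/29.26) = 0.1249 m³/day.

0.125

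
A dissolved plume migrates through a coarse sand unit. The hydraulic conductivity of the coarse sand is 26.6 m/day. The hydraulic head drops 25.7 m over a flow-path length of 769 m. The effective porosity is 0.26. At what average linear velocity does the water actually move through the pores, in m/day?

Hydraulic gradient i = Δh / L = 25.7 / 769 = 0.03342.
Darcy flux q = K · i = 26.60 × 0.03342 = 0.8890 m/day.
Seepage velocity v = q / n_e = 0.8890 / 0.26 = 3.419 m/day.

3.42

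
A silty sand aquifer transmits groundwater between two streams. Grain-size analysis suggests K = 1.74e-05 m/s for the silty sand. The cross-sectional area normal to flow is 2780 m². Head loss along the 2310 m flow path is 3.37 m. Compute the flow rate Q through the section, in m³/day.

Convert K: 1.74e-05 m/s × 86400 = 1.503 m/day.
Hydraulic gradient i = Δh / L = 3.37 / 2310 = 0.001459.
Darcy's law: Q = K · A · i = 1.503 × 2780 × 0.001459 = 6.097 m³/day.

6.10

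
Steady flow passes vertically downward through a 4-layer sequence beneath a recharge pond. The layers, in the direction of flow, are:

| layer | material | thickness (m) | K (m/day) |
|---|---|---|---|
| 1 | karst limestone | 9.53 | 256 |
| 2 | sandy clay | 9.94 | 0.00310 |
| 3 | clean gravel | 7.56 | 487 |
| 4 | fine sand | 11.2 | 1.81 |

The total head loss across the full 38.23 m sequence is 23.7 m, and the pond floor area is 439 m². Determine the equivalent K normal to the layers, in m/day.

0.0119

Flow is perpendicular to layering, so the layers act in series and the equivalent K is the thickness-weighted harmonic mean.
Total thickness L = 9.53 + 9.94 + 7.56 + 11.2 = 38.23 m.
Σ(b_i/K_i) = 9.53/256 + 9.94/0.00310 + 7.56/487 + 11.2/1.81 = 3213 d.
K_eq = L / Σ(b_i/K_i) = 38.23 / 3213 = 0.01190 m/day.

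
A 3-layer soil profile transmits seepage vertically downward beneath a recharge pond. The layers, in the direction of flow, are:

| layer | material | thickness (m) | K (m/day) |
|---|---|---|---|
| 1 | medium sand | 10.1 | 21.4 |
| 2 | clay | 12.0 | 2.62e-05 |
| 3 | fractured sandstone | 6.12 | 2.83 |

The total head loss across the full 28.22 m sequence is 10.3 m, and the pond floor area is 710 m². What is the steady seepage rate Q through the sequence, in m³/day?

0.0160

Flow is perpendicular to layering, so the layers act in series and the equivalent K is the thickness-weighted harmonic mean.
Total thickness L = 10.1 + 12.0 + 6.12 = 28.22 m.
Σ(b_i/K_i) = 10.1/21.4 + 12.0/2.62e-05 + 6.12/2.83 = 4.580e+05 d.
K_eq = L / Σ(b_i/K_i) = 28.22 / 4.580e+05 = 6.161e-05 m/day.
Q = K_eq · A · (Δh/L) = 6.161e-05 × 710 × (10.3/28.22) = 0.01597 m³/day.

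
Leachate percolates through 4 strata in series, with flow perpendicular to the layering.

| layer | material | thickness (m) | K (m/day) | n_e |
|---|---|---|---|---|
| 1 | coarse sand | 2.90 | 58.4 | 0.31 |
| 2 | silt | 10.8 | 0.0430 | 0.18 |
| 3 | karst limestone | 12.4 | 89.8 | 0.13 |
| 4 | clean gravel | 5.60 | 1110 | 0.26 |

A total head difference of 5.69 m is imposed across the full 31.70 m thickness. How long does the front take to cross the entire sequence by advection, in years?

0.715

With flow normal to the layers, continuity requires the same specific discharge q through every layer.
Σ(b_i/K_i) = 2.90/58.4 + 10.8/0.0430 + 12.4/89.8 + 5.60/1110 = 251.4 d.
q = Δh / Σ(b_i/K_i) = 5.69 / 251.4 = 0.02264 m/day.
In each layer the seepage velocity is v_i = q/n_i, so the layer transit time is t_i = b_i·n_i / q:
  layer 1 (coarse sand): t_1 = 2.90 × 0.31 / 0.02264 = 39.71 d
  layer 2 (silt): t_2 = 10.8 × 0.18 / 0.02264 = 85.88 d
  layer 3 (karst limestone): t_3 = 12.4 × 0.13 / 0.02264 = 71.21 d
  layer 4 (clean gravel): t_4 = 5.60 × 0.26 / 0.02264 = 64.32 d
Total t = Σ t_i = 261.1 days = 0.7149 years.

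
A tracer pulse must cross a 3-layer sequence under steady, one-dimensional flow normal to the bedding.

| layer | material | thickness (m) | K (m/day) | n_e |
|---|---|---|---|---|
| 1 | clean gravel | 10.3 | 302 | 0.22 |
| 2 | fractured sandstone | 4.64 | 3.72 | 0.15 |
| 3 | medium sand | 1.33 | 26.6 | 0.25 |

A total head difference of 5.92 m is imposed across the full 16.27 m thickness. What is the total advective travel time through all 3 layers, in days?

0.741

With flow normal to the layers, continuity requires the same specific discharge q through every layer.
Σ(b_i/K_i) = 10.3/302 + 4.64/3.72 + 1.33/26.6 = 1.331 d.
q = Δh / Σ(b_i/K_i) = 5.92 / 1.331 = 4.446 m/day.
In each layer the seepage velocity is v_i = q/n_i, so the layer transit time is t_i = b_i·n_i / q:
  layer 1 (clean gravel): t_1 = 10.3 × 0.22 / 4.446 = 0.5096 d
  layer 2 (fractured sandstone): t_2 = 4.64 × 0.15 / 4.446 = 0.1565 d
  layer 3 (medium sand): t_3 = 1.33 × 0.25 / 4.446 = 0.07478 d
Total t = Σ t_i = 0.7409 days.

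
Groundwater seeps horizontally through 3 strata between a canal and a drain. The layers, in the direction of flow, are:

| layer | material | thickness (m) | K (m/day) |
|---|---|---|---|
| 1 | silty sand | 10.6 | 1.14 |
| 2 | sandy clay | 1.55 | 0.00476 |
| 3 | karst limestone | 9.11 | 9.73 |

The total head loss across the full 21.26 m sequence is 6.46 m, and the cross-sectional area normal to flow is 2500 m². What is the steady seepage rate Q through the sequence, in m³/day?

48.1

Flow is perpendicular to layering, so the layers act in series and the equivalent K is the thickness-weighted harmonic mean.
Total thickness L = 10.6 + 1.55 + 9.11 = 21.26 m.
Σ(b_i/K_i) = 10.6/1.14 + 1.55/0.00476 + 9.11/9.73 = 335.9 d.
K_eq = L / Σ(b_i/K_i) = 21.26 / 335.9 = 0.06330 m/day.
Q = K_eq · A · (Δh/L) = 0.06330 × 2500 × (6.46/21.26) = 48.08 m³/day.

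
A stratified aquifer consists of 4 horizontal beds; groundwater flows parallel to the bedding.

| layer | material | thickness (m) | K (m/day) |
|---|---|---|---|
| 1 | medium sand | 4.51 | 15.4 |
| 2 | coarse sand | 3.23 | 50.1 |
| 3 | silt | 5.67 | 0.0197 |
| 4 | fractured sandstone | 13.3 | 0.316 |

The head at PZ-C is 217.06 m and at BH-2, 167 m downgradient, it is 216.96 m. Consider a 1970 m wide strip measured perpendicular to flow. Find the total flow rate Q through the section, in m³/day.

Flow is parallel to layering, so each bed carries its own Darcy discharge and the transmissivities add.
Σ(K_i·b_i) = 15.4×4.51 + 50.1×3.23 + 0.0197×5.67 + 0.316×13.3 = 235.6 m²/day.
Hydraulic gradient i = (217.06 − 216.96) / 167 = 0.1 / 167 = 0.0005988.
Q = Σ(K_i·b_i) · W · i = 235.6 × 1970 × 0.0005988 = 277.9 m³/day.

278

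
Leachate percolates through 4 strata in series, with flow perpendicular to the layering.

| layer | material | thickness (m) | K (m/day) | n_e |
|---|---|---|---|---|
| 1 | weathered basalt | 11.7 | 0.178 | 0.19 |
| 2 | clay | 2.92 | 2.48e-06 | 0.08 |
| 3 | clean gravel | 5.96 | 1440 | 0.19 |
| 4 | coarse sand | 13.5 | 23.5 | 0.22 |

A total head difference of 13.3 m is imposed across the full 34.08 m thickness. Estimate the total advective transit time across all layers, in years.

1590

With flow normal to the layers, continuity requires the same specific discharge q through every layer.
Σ(b_i/K_i) = 11.7/0.178 + 2.92/2.48e-06 + 5.96/1440 + 13.5/23.5 = 1.177e+06 d.
q = Δh / Σ(b_i/K_i) = 13.3 / 1.177e+06 = 1.130e-05 m/day.
In each layer the seepage velocity is v_i = q/n_i, so the layer transit time is t_i = b_i·n_i / q:
  layer 1 (weathered basalt): t_1 = 11.7 × 0.19 / 1.130e-05 = 1.968e+05 d
  layer 2 (clay): t_2 = 2.92 × 0.08 / 1.130e-05 = 20681 d
  layer 3 (clean gravel): t_3 = 5.96 × 0.19 / 1.130e-05 = 1.003e+05 d
  layer 4 (coarse sand): t_4 = 13.5 × 0.22 / 1.130e-05 = 2.629e+05 d
Total t = Σ t_i = 5.807e+05 days = 1590 years.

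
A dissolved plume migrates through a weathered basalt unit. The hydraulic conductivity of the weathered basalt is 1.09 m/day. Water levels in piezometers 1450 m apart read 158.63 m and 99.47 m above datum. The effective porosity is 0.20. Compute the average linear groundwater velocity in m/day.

0.222

Hydraulic gradient i = (158.63 − 99.47) / 1450 = 59.16 / 1450 = 0.04080.
Darcy flux q = K · i = 1.090 × 0.04080 = 0.04447 m/day.
Seepage velocity v = q / n_e = 0.04447 / 0.20 = 0.2224 m/day.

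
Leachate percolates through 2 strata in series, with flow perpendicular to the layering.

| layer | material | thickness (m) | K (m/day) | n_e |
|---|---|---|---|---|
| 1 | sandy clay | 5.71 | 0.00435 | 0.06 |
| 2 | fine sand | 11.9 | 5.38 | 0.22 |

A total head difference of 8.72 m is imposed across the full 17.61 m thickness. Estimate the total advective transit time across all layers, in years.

1.22

With flow normal to the layers, continuity requires the same specific discharge q through every layer.
Σ(b_i/K_i) = 5.71/0.00435 + 11.9/5.38 = 1315 d.
q = Δh / Σ(b_i/K_i) = 8.72 / 1315 = 0.006632 m/day.
In each layer the seepage velocity is v_i = q/n_i, so the layer transit time is t_i = b_i·n_i / q:
  layer 1 (sandy clay): t_1 = 5.71 × 0.06 / 0.006632 = 51.66 d
  layer 2 (fine sand): t_2 = 11.9 × 0.22 / 0.006632 = 394.8 d
Total t = Σ t_i = 446.4 days = 1.222 years.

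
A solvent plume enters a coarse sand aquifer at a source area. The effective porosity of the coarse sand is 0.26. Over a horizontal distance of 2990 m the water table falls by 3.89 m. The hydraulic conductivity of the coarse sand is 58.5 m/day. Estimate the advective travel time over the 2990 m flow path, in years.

Hydraulic gradient i = Δh / L = 3.89 / 2990 = 0.001301.
Darcy flux q = K · i = 58.50 × 0.001301 = 0.07611 m/day.
Seepage velocity v = q / n_e = 0.07611 / 0.26 = 0.2927 m/day.
Travel time t = L / v = 2990 / 0.2927 = 10214 days = 27.97 years.

28.0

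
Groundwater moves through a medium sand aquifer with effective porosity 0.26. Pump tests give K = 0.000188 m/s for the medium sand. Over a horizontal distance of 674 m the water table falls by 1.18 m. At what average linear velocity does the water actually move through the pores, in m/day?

Convert K: 0.000188 m/s × 86400 = 16.24 m/day.
Hydraulic gradient i = Δh / L = 1.18 / 674 = 0.001751.
Darcy flux q = K · i = 16.24 × 0.001751 = 0.02844 m/day.
Seepage velocity v = q / n_e = 0.02844 / 0.26 = 0.1094 m/day.

0.109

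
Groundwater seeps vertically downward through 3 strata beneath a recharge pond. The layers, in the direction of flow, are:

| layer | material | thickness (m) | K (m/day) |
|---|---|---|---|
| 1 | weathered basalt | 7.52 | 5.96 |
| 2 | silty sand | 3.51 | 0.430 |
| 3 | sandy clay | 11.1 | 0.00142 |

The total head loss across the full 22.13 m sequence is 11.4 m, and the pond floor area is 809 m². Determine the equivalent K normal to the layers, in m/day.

Flow is perpendicular to layering, so the layers act in series and the equivalent K is the thickness-weighted harmonic mean.
Total thickness L = 7.52 + 3.51 + 11.1 = 22.13 m.
Σ(b_i/K_i) = 7.52/5.96 + 3.51/0.430 + 11.1/0.00142 = 7826 d.
K_eq = L / Σ(b_i/K_i) = 22.13 / 7826 = 0.002828 m/day.

0.00283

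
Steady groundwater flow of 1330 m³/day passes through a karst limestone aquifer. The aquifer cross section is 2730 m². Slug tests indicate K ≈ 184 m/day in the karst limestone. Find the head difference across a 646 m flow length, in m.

From Q = K·A·i, i = Q / (K·A) = 1330 / (184.0 × 2730) = 0.002648.
Head loss Δh = i · L = 0.002648 × 646 = 1.710 m.

1.71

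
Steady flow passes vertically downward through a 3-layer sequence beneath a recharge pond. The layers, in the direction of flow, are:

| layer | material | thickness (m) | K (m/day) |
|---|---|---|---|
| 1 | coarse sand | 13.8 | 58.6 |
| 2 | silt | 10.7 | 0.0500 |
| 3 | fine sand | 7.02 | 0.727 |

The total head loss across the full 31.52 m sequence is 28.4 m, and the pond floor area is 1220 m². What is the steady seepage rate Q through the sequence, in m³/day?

155

Flow is perpendicular to layering, so the layers act in series and the equivalent K is the thickness-weighted harmonic mean.
Total thickness L = 13.8 + 10.7 + 7.02 = 31.52 m.
Σ(b_i/K_i) = 13.8/58.6 + 10.7/0.0500 + 7.02/0.727 = 223.9 d.
K_eq = L / Σ(b_i/K_i) = 31.52 / 223.9 = 0.1408 m/day.
Q = K_eq · A · (Δh/L) = 0.1408 × 1220 × (28.4/31.52) = 154.8 m³/day.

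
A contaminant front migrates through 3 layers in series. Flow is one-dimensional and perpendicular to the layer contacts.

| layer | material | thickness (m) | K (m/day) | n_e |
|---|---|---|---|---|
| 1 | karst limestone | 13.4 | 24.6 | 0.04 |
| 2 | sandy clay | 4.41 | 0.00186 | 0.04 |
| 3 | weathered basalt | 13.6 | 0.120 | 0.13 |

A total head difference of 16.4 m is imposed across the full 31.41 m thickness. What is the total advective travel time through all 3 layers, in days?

With flow normal to the layers, continuity requires the same specific discharge q through every layer.
Σ(b_i/K_i) = 13.4/24.6 + 4.41/0.00186 + 13.6/0.120 = 2485 d.
q = Δh / Σ(b_i/K_i) = 16.4 / 2485 = 0.006600 m/day.
In each layer the seepage velocity is v_i = q/n_i, so the layer transit time is t_i = b_i·n_i / q:
  layer 1 (karst limestone): t_1 = 13.4 × 0.04 / 0.006600 = 81.21 d
  layer 2 (sandy clay): t_2 = 4.41 × 0.04 / 0.006600 = 26.73 d
  layer 3 (weathered basalt): t_3 = 13.6 × 0.13 / 0.006600 = 267.9 d
Total t = Σ t_i = 375.8 days.

376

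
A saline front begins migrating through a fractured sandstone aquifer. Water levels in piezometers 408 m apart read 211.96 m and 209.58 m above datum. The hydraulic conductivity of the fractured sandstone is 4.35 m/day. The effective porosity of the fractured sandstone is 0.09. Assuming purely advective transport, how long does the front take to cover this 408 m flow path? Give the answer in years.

Hydraulic gradient i = (211.96 − 209.58) / 408 = 2.38 / 408 = 0.005833.
Darcy flux q = K · i = 4.350 × 0.005833 = 0.02537 m/day.
Seepage velocity v = q / n_e = 0.02537 / 0.09 = 0.2819 m/day.
Travel time t = L / v = 408 / 0.2819 = 1447 days = 3.962 years.

3.96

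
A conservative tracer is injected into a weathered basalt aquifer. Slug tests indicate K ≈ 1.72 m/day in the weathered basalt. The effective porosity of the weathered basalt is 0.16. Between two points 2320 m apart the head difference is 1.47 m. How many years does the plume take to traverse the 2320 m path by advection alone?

933

Hydraulic gradient i = Δh / L = 1.47 / 2320 = 0.0006336.
Darcy flux q = K · i = 1.720 × 0.0006336 = 0.001090 m/day.
Seepage velocity v = q / n_e = 0.001090 / 0.16 = 0.006811 m/day.
Travel time t = L / v = 2320 / 0.006811 = 3.406e+05 days = 932.5 years.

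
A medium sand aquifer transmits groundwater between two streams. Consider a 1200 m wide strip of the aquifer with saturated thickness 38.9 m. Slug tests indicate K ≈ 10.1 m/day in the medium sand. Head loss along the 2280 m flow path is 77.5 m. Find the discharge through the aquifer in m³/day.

Cross-sectional area A = 1200 × 38.9 = 46680 m².
Hydraulic gradient i = Δh / L = 77.5 / 2280 = 0.03399.
Darcy's law: Q = K · A · i = 10.10 × 46680 × 0.03399 = 16026 m³/day.

16000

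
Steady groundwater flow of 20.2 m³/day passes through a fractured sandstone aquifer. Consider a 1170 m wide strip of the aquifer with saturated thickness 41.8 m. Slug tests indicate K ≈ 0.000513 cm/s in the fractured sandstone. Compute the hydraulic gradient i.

Convert K: 0.000513 cm/s × 864 = 0.4432 m/day.
Cross-sectional area A = 1170 × 41.8 = 48906 m².
From Q = K·A·i, i = Q / (K·A) = 20.2 / (0.4432 × 48906) = 0.0009319.

0.000932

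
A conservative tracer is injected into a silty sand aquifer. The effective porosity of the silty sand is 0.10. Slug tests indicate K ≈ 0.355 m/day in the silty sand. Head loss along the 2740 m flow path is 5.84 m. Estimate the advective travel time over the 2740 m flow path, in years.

991

Hydraulic gradient i = Δh / L = 5.84 / 2740 = 0.002131.
Darcy flux q = K · i = 0.3550 × 0.002131 = 0.0007566 m/day.
Seepage velocity v = q / n_e = 0.0007566 / 0.10 = 0.007566 m/day.
Travel time t = L / v = 2740 / 0.007566 = 3.621e+05 days = 991.4 years.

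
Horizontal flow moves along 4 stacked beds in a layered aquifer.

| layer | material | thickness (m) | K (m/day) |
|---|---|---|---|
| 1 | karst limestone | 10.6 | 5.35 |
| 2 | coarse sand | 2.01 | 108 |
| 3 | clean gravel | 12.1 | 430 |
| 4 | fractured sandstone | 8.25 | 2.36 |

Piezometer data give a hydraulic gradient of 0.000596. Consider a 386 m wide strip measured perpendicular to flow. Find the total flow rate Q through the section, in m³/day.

1260

Flow is parallel to layering, so each bed carries its own Darcy discharge and the transmissivities add.
Σ(K_i·b_i) = 5.35×10.6 + 108×2.01 + 430×12.1 + 2.36×8.25 = 5496 m²/day.
Hydraulic gradient i = 0.000596.
Q = Σ(K_i·b_i) · W · i = 5496 × 386 × 0.0005960 = 1264 m³/day.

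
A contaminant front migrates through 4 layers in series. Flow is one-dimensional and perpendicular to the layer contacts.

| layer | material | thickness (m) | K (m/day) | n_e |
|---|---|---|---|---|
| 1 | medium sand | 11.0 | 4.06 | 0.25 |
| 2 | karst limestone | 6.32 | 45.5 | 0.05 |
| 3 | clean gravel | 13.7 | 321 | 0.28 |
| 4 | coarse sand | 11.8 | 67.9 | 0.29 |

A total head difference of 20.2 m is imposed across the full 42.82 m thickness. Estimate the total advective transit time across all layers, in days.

1.57

With flow normal to the layers, continuity requires the same specific discharge q through every layer.
Σ(b_i/K_i) = 11.0/4.06 + 6.32/45.5 + 13.7/321 + 11.8/67.9 = 3.065 d.
q = Δh / Σ(b_i/K_i) = 20.2 / 3.065 = 6.591 m/day.
In each layer the seepage velocity is v_i = q/n_i, so the layer transit time is t_i = b_i·n_i / q:
  layer 1 (medium sand): t_1 = 11.0 × 0.25 / 6.591 = 0.4172 d
  layer 2 (karst limestone): t_2 = 6.32 × 0.05 / 6.591 = 0.04794 d
  layer 3 (clean gravel): t_3 = 13.7 × 0.28 / 6.591 = 0.5820 d
  layer 4 (coarse sand): t_4 = 11.8 × 0.29 / 6.591 = 0.5192 d
Total t = Σ t_i = 1.566 days.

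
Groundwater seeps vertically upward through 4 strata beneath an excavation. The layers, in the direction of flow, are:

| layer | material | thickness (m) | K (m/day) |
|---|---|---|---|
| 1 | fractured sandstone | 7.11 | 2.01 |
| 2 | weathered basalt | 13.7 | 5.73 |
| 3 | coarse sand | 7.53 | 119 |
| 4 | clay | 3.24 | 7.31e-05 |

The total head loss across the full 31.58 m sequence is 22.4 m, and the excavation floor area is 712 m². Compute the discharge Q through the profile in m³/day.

0.360

Flow is perpendicular to layering, so the layers act in series and the equivalent K is the thickness-weighted harmonic mean.
Total thickness L = 7.11 + 13.7 + 7.53 + 3.24 = 31.58 m.
Σ(b_i/K_i) = 7.11/2.01 + 13.7/5.73 + 7.53/119 + 3.24/7.31e-05 = 44329 d.
K_eq = L / Σ(b_i/K_i) = 31.58 / 44329 = 0.0007124 m/day.
Q = K_eq · A · (Δh/L) = 0.0007124 × 712 × (22.4/31.58) = 0.3598 m³/day.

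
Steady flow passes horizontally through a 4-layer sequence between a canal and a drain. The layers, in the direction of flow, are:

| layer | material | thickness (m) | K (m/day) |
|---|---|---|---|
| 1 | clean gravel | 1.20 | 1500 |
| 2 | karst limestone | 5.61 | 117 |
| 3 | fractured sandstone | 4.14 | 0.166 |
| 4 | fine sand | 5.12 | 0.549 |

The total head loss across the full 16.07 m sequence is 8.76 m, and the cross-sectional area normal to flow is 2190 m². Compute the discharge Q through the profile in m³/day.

Flow is perpendicular to layering, so the layers act in series and the equivalent K is the thickness-weighted harmonic mean.
Total thickness L = 1.20 + 5.61 + 4.14 + 5.12 = 16.07 m.
Σ(b_i/K_i) = 1.20/1500 + 5.61/117 + 4.14/0.166 + 5.12/0.549 = 34.31 d.
K_eq = L / Σ(b_i/K_i) = 16.07 / 34.31 = 0.4683 m/day.
Q = K_eq · A · (Δh/L) = 0.4683 × 2190 × (8.76/16.07) = 559.1 m³/day.

559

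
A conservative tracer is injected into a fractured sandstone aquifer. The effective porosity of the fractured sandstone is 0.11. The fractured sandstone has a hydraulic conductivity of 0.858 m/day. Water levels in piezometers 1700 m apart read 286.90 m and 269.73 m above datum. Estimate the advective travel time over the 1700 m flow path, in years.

59.1

Hydraulic gradient i = (286.90 − 269.73) / 1700 = 17.17 / 1700 = 0.01010.
Darcy flux q = K · i = 0.8580 × 0.01010 = 0.008666 m/day.
Seepage velocity v = q / n_e = 0.008666 / 0.11 = 0.07878 m/day.
Travel time t = L / v = 1700 / 0.07878 = 21579 days = 59.08 years.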